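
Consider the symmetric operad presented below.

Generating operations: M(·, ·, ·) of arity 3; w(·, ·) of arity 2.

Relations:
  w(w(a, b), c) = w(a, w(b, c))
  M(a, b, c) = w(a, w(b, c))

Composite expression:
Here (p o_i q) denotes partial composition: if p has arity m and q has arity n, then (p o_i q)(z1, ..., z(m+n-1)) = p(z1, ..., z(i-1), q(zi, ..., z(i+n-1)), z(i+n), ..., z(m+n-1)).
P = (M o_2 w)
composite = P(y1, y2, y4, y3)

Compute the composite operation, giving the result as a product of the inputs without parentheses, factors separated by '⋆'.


The M-tree's shape is irrelevant; the y-reading-order decides.
w(y2, y4) collapses to y2 ⋆ y4
M(y1, w(y2, y4), y3) collapses to y1 ⋆ y2 ⋆ y4 ⋆ y3

y1 ⋆ y2 ⋆ y4 ⋆ y3


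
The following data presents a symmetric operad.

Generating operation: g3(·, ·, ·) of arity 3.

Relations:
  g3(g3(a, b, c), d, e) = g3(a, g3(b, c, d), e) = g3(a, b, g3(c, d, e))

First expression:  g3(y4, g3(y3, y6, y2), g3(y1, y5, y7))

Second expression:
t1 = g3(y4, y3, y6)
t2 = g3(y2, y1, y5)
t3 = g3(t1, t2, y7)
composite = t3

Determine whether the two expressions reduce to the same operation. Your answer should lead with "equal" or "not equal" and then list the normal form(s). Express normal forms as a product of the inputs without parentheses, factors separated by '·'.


equal: each reduces to y4 · y3 · y6 · y2 · y1 · y5 · y7

Reducing the first expression gives y4 · y3 · y6 · y2 · y1 · y5 · y7
Reducing the second expression gives y4 · y3 · y6 · y2 · y1 · y5 · y7
The forms coincide; equal.


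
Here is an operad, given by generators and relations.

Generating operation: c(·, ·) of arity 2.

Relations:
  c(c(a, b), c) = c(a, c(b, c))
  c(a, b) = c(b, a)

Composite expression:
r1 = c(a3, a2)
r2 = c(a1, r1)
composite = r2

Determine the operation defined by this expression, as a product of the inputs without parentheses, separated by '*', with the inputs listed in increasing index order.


a1 * a2 * a3

Reordering under c is free, so list the a-inputs canonically.
c(a3, a2) flattens to a3 * a2
c(a1, c(a3, a2)) flattens to a1 * a3 * a2
rearranged into index order: a1 * a2 * a3


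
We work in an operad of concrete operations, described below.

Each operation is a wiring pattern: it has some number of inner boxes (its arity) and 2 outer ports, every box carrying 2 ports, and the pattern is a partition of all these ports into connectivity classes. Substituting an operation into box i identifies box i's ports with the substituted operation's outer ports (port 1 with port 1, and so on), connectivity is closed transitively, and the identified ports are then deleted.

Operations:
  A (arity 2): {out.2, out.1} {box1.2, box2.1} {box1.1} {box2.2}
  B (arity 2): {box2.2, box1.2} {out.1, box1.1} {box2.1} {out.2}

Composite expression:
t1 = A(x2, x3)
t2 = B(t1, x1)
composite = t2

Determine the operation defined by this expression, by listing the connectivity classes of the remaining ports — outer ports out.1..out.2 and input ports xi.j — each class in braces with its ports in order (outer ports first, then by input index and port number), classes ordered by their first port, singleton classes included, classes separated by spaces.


{out.1, x1.2} {out.2} {x1.1} {x2.1} {x2.2, x3.1} {x3.2}

Connectivity passes through glued B-boundaries; trace each wire chain.
after A, the pattern on (x2, x3) reads {out.1, out.2} {x2.1} {x2.2, x3.1} {x3.2} (out.j = its outer ports)
after B, the pattern on (x2, x3, x1) reads {out.1, x1.2} {out.2} {x1.1} {x2.1} {x2.2, x3.1} {x3.2} (out.j = its outer ports)


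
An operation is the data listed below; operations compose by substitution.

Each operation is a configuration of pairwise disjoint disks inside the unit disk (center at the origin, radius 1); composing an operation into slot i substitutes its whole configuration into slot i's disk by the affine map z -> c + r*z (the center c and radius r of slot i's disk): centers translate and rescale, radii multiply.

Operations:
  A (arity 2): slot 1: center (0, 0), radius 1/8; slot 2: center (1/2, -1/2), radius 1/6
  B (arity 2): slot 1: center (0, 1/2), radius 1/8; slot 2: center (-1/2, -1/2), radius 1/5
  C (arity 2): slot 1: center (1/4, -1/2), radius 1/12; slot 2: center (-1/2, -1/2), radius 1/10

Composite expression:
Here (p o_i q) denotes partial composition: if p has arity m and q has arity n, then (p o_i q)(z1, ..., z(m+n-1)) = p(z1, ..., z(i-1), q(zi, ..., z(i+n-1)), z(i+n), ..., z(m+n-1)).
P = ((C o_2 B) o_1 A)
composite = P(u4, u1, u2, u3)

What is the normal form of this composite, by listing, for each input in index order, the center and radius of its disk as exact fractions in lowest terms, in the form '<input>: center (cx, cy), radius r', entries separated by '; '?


u1: center (7/24, -13/24), radius 1/72; u2: center (-1/2, -9/20), radius 1/80; u3: center (-11/20, -11/20), radius 1/50; u4: center (1/4, -1/2), radius 1/96

Below C, radii multiply path by path; the u-disk centers shift.
input u4: composing its 2 substitution steps yields center (1/4, -1/2), radius 1/96
input u1: composing its 2 substitution steps yields center (7/24, -13/24), radius 1/72
input u2: composing its 2 substitution steps yields center (-1/2, -9/20), radius 1/80
input u3: composing its 2 substitution steps yields center (-11/20, -11/20), radius 1/50


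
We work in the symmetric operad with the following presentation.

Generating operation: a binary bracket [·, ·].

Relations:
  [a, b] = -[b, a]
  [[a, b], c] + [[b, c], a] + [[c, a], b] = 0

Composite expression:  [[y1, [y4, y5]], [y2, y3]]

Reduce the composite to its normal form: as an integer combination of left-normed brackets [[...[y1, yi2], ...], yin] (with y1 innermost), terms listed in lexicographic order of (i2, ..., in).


In the tensor algebra, words opening y1 carry the y1-anchored form.
Composite bracket: [[y1, [y4, y5]], [y2, y3]]
Applying ab - ba throughout gives 16 signed words (2^4 = 16).
Keep just the words that open with y1:
  y1y4y5y2y3 (sign +1) contributes +[[[[y1, y4], y5], y2], y3]
  y1y4y5y3y2 (sign -1) contributes -[[[[y1, y4], y5], y3], y2]
  y1y5y4y2y3 (sign -1) contributes -[[[[y1, y5], y4], y2], y3]
  y1y5y4y3y2 (sign +1) contributes +[[[[y1, y5], y4], y3], y2]

[[[[y1, y4], y5], y2], y3] - [[[[y1, y4], y5], y3], y2] - [[[[y1, y5], y4], y2], y3] + [[[[y1, y5], y4], y3], y2]


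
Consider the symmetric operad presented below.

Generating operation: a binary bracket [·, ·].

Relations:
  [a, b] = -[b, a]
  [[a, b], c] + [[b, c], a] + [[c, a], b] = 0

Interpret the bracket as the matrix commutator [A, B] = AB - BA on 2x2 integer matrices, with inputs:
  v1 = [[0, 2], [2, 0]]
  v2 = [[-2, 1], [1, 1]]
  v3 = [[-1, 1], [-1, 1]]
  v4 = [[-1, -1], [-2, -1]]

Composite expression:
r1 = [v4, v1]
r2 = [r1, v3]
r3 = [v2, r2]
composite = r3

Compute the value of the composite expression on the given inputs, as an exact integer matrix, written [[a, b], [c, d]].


[[0, -12], [12, 0]]


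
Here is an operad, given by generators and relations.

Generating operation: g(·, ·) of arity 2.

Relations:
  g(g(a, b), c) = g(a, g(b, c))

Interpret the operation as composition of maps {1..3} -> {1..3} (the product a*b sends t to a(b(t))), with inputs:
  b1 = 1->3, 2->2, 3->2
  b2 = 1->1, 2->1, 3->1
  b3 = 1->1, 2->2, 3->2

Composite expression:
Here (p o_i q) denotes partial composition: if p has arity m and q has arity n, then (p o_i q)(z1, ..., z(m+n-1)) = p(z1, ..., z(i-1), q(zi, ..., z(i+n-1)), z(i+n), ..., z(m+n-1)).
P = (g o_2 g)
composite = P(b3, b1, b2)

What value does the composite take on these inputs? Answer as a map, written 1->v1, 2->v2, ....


g(b1, b2) = 1->3, 2->3, 3->3
g(b3, g(b1, b2)) = 1->2, 2->2, 3->2

1->2, 2->2, 3->2


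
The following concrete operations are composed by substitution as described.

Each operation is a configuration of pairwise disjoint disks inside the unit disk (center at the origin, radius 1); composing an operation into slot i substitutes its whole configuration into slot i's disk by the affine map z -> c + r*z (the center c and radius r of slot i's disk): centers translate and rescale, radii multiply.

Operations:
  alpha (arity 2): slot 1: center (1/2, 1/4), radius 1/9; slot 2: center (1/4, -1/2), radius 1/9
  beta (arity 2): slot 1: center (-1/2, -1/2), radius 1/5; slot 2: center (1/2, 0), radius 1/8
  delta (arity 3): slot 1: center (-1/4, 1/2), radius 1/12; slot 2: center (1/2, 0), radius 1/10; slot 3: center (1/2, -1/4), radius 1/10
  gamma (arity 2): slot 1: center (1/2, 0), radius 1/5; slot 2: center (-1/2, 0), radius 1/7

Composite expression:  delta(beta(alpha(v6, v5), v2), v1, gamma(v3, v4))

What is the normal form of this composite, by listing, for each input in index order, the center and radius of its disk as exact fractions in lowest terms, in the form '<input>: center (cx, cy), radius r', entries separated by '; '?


v1: center (1/2, 0), radius 1/10; v2: center (-5/24, 1/2), radius 1/96; v3: center (11/20, -1/4), radius 1/50; v4: center (9/20, -1/4), radius 1/70; v5: center (-23/80, 9/20), radius 1/540; v6: center (-17/60, 37/80), radius 1/540


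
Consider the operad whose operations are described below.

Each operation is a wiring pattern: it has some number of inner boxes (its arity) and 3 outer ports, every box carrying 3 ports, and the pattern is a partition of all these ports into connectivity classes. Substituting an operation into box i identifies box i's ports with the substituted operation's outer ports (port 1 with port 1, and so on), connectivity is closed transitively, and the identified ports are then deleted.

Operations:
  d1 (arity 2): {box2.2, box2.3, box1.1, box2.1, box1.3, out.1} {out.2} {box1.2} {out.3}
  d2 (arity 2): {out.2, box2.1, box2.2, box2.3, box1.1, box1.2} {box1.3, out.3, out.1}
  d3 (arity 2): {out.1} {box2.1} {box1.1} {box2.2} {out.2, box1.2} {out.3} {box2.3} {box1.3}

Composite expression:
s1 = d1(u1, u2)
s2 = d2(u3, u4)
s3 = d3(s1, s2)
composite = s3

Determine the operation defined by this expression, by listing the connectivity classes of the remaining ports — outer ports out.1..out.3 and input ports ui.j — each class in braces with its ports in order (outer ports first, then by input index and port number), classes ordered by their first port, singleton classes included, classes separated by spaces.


After gluing at d3, chains via deleted ports link the u-ports.
through d1, on inputs (u1, u2): {out.1, u1.1, u1.3, u2.1, u2.2, u2.3} {out.2} {out.3} {u1.2} (out.j = stage outer ports)
through d2, on inputs (u3, u4): {out.1, out.3, u3.3} {out.2, u3.1, u3.2, u4.1, u4.2, u4.3} (out.j = stage outer ports)
through d3, on inputs (u1, u2, u3, u4): {out.1} {out.2} {out.3} {u1.1, u1.3, u2.1, u2.2, u2.3} {u1.2} {u3.1, u3.2, u4.1, u4.2, u4.3} {u3.3} (out.j = stage outer ports)

{out.1} {out.2} {out.3} {u1.1, u1.3, u2.1, u2.2, u2.3} {u1.2} {u3.1, u3.2, u4.1, u4.2, u4.3} {u3.3}


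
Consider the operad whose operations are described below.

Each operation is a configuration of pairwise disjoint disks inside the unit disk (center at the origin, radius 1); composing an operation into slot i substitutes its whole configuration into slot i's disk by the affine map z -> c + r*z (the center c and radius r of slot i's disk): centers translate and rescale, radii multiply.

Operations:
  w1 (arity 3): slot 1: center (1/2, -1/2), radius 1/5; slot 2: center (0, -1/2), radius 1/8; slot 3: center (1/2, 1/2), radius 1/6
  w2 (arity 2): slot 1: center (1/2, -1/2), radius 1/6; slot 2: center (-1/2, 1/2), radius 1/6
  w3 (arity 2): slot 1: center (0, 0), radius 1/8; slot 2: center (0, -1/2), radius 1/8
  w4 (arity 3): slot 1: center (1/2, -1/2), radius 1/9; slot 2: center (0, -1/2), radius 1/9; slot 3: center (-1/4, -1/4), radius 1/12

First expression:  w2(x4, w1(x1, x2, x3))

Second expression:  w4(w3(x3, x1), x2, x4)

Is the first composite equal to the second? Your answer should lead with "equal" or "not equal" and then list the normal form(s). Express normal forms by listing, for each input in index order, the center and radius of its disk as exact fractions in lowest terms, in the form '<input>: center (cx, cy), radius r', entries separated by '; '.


not equal — first x1: center (-5/12, 5/12), radius 1/30; x2: center (-1/2, 5/12), radius 1/48; x3: center (-5/12, 7/12), radius 1/36; x4: center (1/2, -1/2), radius 1/6, second x1: center (1/2, -5/9), radius 1/72; x2: center (0, -1/2), radius 1/9; x3: center (1/2, -1/2), radius 1/72; x4: center (-1/4, -1/4), radius 1/12


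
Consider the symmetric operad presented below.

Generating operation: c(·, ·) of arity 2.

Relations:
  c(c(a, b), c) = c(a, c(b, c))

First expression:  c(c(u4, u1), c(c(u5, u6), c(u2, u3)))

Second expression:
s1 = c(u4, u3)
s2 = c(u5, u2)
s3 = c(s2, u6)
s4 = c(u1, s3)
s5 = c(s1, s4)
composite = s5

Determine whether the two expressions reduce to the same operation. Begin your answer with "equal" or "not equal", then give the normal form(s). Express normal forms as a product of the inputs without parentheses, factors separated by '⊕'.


not equal; the first gives u4 ⊕ u1 ⊕ u5 ⊕ u6 ⊕ u2 ⊕ u3 and the second u4 ⊕ u3 ⊕ u1 ⊕ u5 ⊕ u2 ⊕ u6

In normal form, the first expression is u4 ⊕ u1 ⊕ u5 ⊕ u6 ⊕ u2 ⊕ u3
In normal form, the second expression is u4 ⊕ u3 ⊕ u1 ⊕ u5 ⊕ u2 ⊕ u6
Different reductions; not equal.


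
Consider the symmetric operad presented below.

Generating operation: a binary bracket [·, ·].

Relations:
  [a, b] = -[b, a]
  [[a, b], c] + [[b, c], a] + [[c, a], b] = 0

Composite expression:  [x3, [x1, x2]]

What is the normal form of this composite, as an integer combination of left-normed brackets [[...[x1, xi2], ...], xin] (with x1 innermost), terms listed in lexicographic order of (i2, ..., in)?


-[[x1, x2], x3]


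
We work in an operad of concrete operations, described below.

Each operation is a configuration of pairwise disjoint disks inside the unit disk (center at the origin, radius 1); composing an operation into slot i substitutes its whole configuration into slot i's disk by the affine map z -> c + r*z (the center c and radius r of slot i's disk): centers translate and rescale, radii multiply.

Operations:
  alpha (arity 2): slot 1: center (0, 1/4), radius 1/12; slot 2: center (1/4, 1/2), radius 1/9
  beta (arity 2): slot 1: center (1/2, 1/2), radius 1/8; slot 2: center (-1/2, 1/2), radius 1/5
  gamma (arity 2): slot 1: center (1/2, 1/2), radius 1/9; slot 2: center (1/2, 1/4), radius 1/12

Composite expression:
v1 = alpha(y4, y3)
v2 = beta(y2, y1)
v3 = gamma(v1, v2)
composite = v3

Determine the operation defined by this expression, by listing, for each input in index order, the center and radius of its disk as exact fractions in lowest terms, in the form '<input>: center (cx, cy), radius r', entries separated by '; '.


y1: center (11/24, 7/24), radius 1/60; y2: center (13/24, 7/24), radius 1/96; y3: center (19/36, 5/9), radius 1/81; y4: center (1/2, 19/36), radius 1/108

Below gamma, radii multiply path by path; the y-disk centers shift.
for y4, the 2-step affine chain lands on center (1/2, 19/36), radius 1/108
for y3, the 2-step affine chain lands on center (19/36, 5/9), radius 1/81
for y2, the 2-step affine chain lands on center (13/24, 7/24), radius 1/96
for y1, the 2-step affine chain lands on center (11/24, 7/24), radius 1/60


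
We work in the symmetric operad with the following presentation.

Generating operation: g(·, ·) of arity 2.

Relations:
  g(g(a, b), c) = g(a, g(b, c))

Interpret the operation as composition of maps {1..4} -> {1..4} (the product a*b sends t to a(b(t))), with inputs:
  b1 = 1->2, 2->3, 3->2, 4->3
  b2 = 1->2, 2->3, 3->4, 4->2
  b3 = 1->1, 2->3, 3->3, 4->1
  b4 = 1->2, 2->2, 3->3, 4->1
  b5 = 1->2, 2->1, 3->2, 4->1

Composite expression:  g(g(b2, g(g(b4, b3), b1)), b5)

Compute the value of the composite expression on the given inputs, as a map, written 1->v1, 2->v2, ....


1->4, 2->4, 3->4, 4->4


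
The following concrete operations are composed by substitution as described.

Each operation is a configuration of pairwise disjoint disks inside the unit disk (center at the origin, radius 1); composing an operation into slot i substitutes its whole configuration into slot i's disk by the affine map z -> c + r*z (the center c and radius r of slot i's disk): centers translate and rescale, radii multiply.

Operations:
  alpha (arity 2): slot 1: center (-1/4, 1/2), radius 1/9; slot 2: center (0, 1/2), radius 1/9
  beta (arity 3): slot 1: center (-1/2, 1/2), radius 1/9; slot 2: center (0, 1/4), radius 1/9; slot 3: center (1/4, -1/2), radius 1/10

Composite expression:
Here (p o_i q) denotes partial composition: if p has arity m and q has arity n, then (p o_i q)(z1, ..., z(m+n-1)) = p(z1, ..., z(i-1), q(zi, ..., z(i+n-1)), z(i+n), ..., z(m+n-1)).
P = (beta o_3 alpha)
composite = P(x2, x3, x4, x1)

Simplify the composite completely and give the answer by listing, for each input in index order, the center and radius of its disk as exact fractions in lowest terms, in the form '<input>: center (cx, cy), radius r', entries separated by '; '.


Follow each x-input down from beta: c' goes to c + r*c', radius to r*r'.
input x2: applying the 1 nested substitution gives center (-1/2, 1/2), radius 1/9
input x3: applying the 1 nested substitution gives center (0, 1/4), radius 1/9
input x4: applying the 2 nested substitutions gives center (9/40, -9/20), radius 1/90
input x1: applying the 2 nested substitutions gives center (1/4, -9/20), radius 1/90

x1: center (1/4, -9/20), radius 1/90; x2: center (-1/2, 1/2), radius 1/9; x3: center (0, 1/4), radius 1/9; x4: center (9/40, -9/20), radius 1/90


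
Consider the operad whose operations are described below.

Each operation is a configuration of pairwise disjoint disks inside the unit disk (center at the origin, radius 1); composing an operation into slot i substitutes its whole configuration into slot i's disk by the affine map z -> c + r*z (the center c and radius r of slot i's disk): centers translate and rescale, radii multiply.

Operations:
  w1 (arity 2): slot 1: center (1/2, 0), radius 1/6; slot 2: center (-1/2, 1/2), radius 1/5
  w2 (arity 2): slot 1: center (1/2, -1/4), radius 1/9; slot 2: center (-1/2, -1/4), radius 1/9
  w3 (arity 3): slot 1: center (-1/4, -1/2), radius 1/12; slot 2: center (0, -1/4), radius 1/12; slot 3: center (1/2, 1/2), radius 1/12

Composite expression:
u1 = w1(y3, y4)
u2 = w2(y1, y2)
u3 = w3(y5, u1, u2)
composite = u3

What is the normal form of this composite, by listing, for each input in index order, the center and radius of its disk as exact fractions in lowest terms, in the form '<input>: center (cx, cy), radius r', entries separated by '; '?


y1: center (13/24, 23/48), radius 1/108; y2: center (11/24, 23/48), radius 1/108; y3: center (1/24, -1/4), radius 1/72; y4: center (-1/24, -5/24), radius 1/60; y5: center (-1/4, -1/2), radius 1/12


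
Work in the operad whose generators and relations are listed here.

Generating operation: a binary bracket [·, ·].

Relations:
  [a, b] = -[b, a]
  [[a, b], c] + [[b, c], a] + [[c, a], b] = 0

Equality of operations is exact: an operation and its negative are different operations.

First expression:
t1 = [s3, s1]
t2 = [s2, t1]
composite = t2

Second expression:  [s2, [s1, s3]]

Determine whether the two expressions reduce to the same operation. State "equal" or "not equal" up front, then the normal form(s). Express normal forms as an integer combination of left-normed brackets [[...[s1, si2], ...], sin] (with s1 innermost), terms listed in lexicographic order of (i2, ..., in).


not equal — first [[s1, s3], s2], second -[[s1, s3], s2]

Reducing the first expression gives [[s1, s3], s2]
Reducing the second expression gives -[[s1, s3], s2]
Distinct normal forms: not equal.


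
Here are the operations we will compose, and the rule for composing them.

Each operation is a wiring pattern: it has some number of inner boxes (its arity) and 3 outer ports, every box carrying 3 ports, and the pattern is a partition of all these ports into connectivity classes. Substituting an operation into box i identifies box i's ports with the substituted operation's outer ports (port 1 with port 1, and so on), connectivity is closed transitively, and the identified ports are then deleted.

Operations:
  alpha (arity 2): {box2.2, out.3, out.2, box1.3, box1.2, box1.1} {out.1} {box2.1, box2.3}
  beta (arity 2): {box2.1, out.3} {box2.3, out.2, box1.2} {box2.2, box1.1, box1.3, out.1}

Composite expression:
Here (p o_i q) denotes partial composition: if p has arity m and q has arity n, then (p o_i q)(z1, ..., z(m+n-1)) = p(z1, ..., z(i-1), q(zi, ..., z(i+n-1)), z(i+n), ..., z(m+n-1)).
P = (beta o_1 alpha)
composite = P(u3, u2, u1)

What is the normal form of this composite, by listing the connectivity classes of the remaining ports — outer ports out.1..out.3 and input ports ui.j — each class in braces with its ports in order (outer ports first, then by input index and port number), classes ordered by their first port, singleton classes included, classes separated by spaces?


{out.1, out.2, u1.2, u1.3, u2.2, u3.1, u3.2, u3.3} {out.3, u1.1} {u2.1, u2.3}


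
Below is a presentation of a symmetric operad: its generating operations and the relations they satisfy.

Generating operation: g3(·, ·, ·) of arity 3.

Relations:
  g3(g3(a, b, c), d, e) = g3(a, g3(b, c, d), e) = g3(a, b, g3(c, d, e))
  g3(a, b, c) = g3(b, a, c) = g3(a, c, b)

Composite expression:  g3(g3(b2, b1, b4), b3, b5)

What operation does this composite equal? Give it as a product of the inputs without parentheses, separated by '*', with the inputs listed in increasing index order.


b1 * b2 * b3 * b4 * b5

Reordering under g3 is free, so list the b-inputs canonically.
g3(b2, b1, b4) flattens to b2 * b1 * b4
g3(g3(b2, b1, b4), b3, b5) flattens to b2 * b1 * b4 * b3 * b5
commutativity sorts the factors: b1 * b2 * b3 * b4 * b5


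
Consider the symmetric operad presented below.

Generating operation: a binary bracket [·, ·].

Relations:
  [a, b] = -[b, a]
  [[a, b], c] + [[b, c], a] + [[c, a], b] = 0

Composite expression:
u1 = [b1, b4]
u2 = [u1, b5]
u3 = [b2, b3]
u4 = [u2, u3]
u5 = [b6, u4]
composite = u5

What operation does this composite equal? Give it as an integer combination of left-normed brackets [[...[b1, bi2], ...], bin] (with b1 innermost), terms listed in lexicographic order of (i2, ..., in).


-[[[[[b1, b4], b5], b2], b3], b6] + [[[[[b1, b4], b5], b3], b2], b6]

Expand each bracket as ab - ba; the b1-initial words give the coefficients.
Composite bracket: [b6, [[[b1, b4], b5], [b2, b3]]]
Full expansion: 32 signed words from ab - ba (2^5 = 32).
The b1-initial words carry the normal form:
  word b1b4b5b2b3b6 has sign -1, contributing -[[[[[b1, b4], b5], b2], b3], b6]
  word b1b4b5b3b2b6 has sign +1, contributing +[[[[[b1, b4], b5], b3], b2], b6]


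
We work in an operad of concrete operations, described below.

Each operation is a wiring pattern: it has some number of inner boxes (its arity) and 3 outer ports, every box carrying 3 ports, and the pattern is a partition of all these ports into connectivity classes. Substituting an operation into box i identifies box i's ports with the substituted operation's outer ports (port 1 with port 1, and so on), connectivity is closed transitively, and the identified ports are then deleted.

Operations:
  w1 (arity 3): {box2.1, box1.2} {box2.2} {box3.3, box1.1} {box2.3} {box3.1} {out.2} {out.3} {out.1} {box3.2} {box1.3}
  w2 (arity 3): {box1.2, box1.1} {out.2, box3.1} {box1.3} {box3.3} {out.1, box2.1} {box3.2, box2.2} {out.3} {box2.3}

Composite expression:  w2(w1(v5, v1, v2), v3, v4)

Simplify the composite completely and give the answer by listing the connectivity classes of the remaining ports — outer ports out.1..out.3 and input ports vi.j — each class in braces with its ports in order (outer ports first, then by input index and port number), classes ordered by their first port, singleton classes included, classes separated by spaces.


{out.1, v3.1} {out.2, v4.1} {out.3} {v1.1, v5.2} {v1.2} {v1.3} {v2.1} {v2.2} {v2.3, v5.1} {v3.2, v4.2} {v3.3} {v4.3} {v5.3}

Treat the ports identified at w2 as solder joints: merge, then drop.
stage w1: inputs (v5, v1, v2), connectivity {out.1} {out.2} {out.3} {v1.1, v5.2} {v1.2} {v1.3} {v2.1} {v2.2} {v2.3, v5.1} {v5.3}, out.j its boundary
stage w2: inputs (v5, v1, v2, v3, v4), connectivity {out.1, v3.1} {out.2, v4.1} {out.3} {v1.1, v5.2} {v1.2} {v1.3} {v2.1} {v2.2} {v2.3, v5.1} {v3.2, v4.2} {v3.3} {v4.3} {v5.3}, out.j its boundary


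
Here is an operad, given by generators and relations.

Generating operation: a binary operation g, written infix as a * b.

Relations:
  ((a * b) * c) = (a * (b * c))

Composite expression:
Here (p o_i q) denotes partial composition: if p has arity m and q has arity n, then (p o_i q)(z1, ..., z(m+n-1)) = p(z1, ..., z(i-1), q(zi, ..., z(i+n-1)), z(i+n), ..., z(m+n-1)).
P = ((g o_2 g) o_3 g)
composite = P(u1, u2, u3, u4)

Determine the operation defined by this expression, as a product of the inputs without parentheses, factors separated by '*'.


u1 * u2 * u3 * u4

Key point: g is associative — brackets drop, the u-order remains.
(u3 * u4) flattens to u3 * u4
(u2 * (u3 * u4)) flattens to u2 * u3 * u4
(u1 * (u2 * (u3 * u4))) flattens to u1 * u2 * u3 * u4


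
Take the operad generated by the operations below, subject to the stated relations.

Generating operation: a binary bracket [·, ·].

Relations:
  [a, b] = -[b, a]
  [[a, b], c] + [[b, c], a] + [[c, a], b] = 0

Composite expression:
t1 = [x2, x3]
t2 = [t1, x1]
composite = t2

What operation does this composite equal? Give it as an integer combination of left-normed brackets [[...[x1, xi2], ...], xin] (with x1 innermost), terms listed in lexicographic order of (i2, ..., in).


Left-normed coefficients sit on the x1-initial expansion words.
Composite bracket: [[x2, x3], x1]
The bracket unfolds into 4 signed words via [a, b] = ab - ba (2^2 = 4).
The x1-initial words carry the normal form:
  x1x2x3 (sign -1) contributes -[[x1, x2], x3]
  x1x3x2 (sign +1) contributes +[[x1, x3], x2]

-[[x1, x2], x3] + [[x1, x3], x2]


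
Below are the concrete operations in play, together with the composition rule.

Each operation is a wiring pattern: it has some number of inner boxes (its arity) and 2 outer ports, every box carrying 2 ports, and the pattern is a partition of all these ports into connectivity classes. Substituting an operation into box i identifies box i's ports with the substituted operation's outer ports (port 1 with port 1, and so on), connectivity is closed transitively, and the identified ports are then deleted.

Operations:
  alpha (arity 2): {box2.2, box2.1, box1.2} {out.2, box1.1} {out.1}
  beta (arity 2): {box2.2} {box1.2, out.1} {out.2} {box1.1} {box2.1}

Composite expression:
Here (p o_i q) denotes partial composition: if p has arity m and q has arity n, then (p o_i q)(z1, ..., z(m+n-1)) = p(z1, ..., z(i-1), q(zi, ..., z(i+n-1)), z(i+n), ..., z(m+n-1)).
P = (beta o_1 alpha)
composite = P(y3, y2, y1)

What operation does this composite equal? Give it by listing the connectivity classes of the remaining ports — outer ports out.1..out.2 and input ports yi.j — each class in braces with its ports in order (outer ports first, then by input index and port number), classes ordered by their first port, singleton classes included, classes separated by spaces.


{out.1, y3.1} {out.2} {y1.1} {y1.2} {y2.1, y2.2, y3.2}

Connectivity passes through glued beta-boundaries; trace each wire chain.
through alpha, on inputs (y3, y2): {out.1} {out.2, y3.1} {y2.1, y2.2, y3.2} (out.j = stage outer ports)
through beta, on inputs (y3, y2, y1): {out.1, y3.1} {out.2} {y1.1} {y1.2} {y2.1, y2.2, y3.2} (out.j = stage outer ports)


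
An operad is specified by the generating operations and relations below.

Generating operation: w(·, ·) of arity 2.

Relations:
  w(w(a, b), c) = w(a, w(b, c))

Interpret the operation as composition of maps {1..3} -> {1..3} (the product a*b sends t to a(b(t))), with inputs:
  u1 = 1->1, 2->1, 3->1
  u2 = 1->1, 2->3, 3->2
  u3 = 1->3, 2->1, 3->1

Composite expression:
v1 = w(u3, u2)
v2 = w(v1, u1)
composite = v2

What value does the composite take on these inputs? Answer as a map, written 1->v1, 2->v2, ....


1->3, 2->3, 3->3

w(u3, u2) = 1->3, 2->1, 3->1
w(w(u3, u2), u1) = 1->3, 2->3, 3->3


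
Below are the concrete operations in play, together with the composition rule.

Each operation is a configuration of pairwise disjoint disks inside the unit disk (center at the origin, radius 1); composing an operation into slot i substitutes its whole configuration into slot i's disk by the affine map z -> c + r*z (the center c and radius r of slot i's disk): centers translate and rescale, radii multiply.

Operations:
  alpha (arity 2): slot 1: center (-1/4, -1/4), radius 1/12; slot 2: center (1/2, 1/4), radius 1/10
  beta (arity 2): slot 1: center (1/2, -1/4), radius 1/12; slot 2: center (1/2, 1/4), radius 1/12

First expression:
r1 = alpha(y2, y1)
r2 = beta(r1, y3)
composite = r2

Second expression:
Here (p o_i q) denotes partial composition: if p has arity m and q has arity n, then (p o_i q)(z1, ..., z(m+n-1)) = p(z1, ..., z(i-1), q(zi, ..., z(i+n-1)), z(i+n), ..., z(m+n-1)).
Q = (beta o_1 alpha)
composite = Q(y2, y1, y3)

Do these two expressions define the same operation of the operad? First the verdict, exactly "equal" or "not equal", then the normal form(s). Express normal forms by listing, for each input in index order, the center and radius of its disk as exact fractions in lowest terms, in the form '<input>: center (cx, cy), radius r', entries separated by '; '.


equal: each reduces to y1: center (13/24, -11/48), radius 1/120; y2: center (23/48, -13/48), radius 1/144; y3: center (1/2, 1/4), radius 1/12

The first composite normalizes to y1: center (13/24, -11/48), radius 1/120; y2: center (23/48, -13/48), radius 1/144; y3: center (1/2, 1/4), radius 1/12
The second composite normalizes to y1: center (13/24, -11/48), radius 1/120; y2: center (23/48, -13/48), radius 1/144; y3: center (1/2, 1/4), radius 1/12
Identical normal forms: equal.


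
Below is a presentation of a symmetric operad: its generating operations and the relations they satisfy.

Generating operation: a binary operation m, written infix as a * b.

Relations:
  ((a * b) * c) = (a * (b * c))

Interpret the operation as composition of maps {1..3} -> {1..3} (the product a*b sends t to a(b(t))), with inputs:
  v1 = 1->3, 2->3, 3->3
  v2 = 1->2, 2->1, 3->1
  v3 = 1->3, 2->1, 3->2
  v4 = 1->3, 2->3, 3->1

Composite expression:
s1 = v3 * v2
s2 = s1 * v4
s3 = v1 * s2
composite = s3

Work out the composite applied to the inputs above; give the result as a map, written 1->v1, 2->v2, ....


1->3, 2->3, 3->3

(v3 * v2) = 1->1, 2->3, 3->3
((v3 * v2) * v4) = 1->3, 2->3, 3->1
(v1 * ((v3 * v2) * v4)) = 1->3, 2->3, 3->3


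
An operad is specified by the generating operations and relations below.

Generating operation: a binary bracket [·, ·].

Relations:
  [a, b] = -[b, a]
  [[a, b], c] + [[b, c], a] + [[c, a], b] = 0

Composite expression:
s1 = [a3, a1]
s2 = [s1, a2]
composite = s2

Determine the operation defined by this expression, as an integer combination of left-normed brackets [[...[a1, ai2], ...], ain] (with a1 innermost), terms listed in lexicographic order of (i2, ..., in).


In the tensor algebra, words opening a1 carry the a1-anchored form.
Composite bracket: [[a3, a1], a2]
The bracket unfolds into 4 signed words via [a, b] = ab - ba (2^2 = 4).
Words beginning with a1 determine it all:
  the word a1a3a2 carries sign -1 and contributes -[[a1, a3], a2]

-[[a1, a3], a2]


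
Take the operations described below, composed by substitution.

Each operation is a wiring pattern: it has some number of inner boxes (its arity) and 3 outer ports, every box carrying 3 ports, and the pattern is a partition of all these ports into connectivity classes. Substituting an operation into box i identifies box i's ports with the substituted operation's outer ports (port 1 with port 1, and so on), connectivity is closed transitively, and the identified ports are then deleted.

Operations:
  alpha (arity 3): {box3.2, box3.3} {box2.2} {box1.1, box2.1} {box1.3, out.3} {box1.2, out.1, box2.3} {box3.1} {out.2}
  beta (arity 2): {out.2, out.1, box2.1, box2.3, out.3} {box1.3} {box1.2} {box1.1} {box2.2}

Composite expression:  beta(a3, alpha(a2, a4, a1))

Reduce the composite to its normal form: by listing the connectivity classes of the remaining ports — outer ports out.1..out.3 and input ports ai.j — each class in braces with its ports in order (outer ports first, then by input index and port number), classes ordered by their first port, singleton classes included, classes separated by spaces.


{out.1, out.2, out.3, a2.2, a2.3, a4.3} {a1.1} {a1.2, a1.3} {a2.1, a4.1} {a3.1} {a3.2} {a3.3} {a4.2}


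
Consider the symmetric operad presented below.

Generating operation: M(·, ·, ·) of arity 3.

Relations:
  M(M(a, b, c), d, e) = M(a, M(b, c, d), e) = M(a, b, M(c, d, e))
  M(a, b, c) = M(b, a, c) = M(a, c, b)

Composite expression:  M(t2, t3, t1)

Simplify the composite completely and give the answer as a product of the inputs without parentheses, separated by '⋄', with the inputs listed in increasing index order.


t1 ⋄ t2 ⋄ t3

Reordering under M is free, so list the t-inputs canonically.
M(t2, t3, t1) linearizes to t2 ⋄ t3 ⋄ t1
putting the inputs in ascending order: t1 ⋄ t2 ⋄ t3


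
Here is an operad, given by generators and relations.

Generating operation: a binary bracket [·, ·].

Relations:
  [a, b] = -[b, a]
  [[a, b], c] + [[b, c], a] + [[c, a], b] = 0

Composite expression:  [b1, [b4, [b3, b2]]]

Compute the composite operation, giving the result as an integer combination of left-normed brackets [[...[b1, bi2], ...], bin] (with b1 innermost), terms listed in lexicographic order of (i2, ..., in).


[[[b1, b2], b3], b4] - [[[b1, b3], b2], b4] - [[[b1, b4], b2], b3] + [[[b1, b4], b3], b2]

Skip Jacobi rewriting: expand, keep b1-initial words, read off terms.
Composite bracket: [b1, [b4, [b3, b2]]]
Applying ab - ba throughout gives 8 signed words (2^3 = 8).
Collect the words opening with b1:
  b1b2b3b4 (sign +1) contributes +[[[b1, b2], b3], b4]
  b1b3b2b4 (sign -1) contributes -[[[b1, b3], b2], b4]
  b1b4b2b3 (sign -1) contributes -[[[b1, b4], b2], b3]
  b1b4b3b2 (sign +1) contributes +[[[b1, b4], b3], b2]


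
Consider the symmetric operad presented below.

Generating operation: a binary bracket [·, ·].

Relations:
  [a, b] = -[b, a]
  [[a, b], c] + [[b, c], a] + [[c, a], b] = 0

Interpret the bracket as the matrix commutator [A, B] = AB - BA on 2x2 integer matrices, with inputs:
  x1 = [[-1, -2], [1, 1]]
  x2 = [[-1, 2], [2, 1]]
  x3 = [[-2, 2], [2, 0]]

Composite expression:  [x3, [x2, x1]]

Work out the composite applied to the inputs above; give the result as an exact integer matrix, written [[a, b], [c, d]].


[x2, x1] = [[6, 8], [-2, -6]]
[x3, [x2, x1]] = [[-20, -40], [20, 20]]

[[-20, -40], [20, 20]]


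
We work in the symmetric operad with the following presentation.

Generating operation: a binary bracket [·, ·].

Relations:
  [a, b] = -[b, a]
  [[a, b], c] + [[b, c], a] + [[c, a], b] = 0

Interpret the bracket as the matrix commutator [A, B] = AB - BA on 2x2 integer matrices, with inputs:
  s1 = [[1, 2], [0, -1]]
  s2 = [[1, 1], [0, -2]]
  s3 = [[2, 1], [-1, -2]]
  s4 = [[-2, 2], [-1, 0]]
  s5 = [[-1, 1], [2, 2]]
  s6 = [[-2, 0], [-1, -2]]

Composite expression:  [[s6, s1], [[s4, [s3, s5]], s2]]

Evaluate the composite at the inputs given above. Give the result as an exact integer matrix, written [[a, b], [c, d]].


[[144, 288], [128, -144]]

[s6, s1] = [[2, 0], [-2, -2]]
[s3, s5] = [[3, 7], [-5, -3]]
[s4, [s3, s5]] = [[-3, -26], [-16, 3]]
[[s4, [s3, s5]], s2] = [[16, 72], [-48, -16]]
[[s6, s1], [[s4, [s3, s5]], s2]] = [[144, 288], [128, -144]]


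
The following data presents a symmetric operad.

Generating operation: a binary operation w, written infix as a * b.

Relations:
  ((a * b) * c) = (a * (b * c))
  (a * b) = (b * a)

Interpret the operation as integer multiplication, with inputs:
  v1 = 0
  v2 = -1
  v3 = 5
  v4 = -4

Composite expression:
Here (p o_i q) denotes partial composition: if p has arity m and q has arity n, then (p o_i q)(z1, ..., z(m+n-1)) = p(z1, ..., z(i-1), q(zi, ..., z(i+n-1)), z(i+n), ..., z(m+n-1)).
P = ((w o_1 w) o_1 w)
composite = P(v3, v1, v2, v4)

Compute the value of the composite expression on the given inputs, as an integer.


(v3 * v1) = 0
((v3 * v1) * v2) = 0
(((v3 * v1) * v2) * v4) = 0

0


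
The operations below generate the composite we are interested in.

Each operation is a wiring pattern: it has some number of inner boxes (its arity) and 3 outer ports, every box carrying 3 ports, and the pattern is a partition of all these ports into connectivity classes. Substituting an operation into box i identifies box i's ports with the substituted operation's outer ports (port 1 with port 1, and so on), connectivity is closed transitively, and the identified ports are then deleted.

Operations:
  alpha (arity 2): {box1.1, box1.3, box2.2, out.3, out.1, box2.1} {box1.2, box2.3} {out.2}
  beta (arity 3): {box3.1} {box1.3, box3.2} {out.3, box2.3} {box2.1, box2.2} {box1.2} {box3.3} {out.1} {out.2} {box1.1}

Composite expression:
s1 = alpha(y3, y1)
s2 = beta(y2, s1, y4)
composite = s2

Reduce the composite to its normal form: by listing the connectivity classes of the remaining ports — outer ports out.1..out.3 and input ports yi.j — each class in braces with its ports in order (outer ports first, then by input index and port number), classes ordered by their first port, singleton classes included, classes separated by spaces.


{out.1} {out.2} {out.3, y1.1, y1.2, y3.1, y3.3} {y1.3, y3.2} {y2.1} {y2.2} {y2.3, y4.2} {y4.1} {y4.3}

Treat the ports identified at beta as solder joints: merge, then drop.
the subtree at alpha composes to {out.1, out.3, y1.1, y1.2, y3.1, y3.3} {out.2} {y1.3, y3.2} on (y3, y1); out.j = own outer ports
the subtree at beta composes to {out.1} {out.2} {out.3, y1.1, y1.2, y3.1, y3.3} {y1.3, y3.2} {y2.1} {y2.2} {y2.3, y4.2} {y4.1} {y4.3} on (y2, y3, y1, y4); out.j = own outer ports


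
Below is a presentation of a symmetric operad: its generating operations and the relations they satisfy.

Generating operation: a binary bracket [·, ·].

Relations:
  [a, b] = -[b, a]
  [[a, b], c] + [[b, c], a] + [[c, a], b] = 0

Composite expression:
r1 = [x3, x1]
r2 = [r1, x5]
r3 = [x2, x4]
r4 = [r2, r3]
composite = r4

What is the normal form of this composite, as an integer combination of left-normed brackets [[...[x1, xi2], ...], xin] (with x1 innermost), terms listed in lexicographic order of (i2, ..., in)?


Antisymmetry and Jacobi reduce to x1-anchored left-normed brackets.
Composite bracket: [[[x3, x1], x5], [x2, x4]]
Expanding via [a, b] = ab - ba: 16 signed words (2^4 = 16).
Keep just the words that open with x1:
  word x1x3x5x2x4 has sign -1, contributing -[[[[x1, x3], x5], x2], x4]
  word x1x3x5x4x2 has sign +1, contributing +[[[[x1, x3], x5], x4], x2]

-[[[[x1, x3], x5], x2], x4] + [[[[x1, x3], x5], x4], x2]


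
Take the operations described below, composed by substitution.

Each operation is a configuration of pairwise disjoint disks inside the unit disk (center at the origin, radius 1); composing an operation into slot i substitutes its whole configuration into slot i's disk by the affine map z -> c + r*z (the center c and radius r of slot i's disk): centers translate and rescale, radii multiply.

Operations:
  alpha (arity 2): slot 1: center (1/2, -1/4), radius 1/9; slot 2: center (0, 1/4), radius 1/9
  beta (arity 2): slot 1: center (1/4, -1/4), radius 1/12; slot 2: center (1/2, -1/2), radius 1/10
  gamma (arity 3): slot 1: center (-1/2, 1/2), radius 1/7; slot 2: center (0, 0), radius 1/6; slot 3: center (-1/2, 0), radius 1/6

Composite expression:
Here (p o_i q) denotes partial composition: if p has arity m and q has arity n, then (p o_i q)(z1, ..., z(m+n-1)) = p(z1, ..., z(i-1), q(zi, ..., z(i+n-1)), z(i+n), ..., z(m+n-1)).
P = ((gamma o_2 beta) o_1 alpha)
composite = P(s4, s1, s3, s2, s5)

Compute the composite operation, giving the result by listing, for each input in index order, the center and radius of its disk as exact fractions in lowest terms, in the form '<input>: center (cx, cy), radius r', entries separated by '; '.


s1: center (-1/2, 15/28), radius 1/63; s2: center (1/12, -1/12), radius 1/60; s3: center (1/24, -1/24), radius 1/72; s4: center (-3/7, 13/28), radius 1/63; s5: center (-1/2, 0), radius 1/6
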